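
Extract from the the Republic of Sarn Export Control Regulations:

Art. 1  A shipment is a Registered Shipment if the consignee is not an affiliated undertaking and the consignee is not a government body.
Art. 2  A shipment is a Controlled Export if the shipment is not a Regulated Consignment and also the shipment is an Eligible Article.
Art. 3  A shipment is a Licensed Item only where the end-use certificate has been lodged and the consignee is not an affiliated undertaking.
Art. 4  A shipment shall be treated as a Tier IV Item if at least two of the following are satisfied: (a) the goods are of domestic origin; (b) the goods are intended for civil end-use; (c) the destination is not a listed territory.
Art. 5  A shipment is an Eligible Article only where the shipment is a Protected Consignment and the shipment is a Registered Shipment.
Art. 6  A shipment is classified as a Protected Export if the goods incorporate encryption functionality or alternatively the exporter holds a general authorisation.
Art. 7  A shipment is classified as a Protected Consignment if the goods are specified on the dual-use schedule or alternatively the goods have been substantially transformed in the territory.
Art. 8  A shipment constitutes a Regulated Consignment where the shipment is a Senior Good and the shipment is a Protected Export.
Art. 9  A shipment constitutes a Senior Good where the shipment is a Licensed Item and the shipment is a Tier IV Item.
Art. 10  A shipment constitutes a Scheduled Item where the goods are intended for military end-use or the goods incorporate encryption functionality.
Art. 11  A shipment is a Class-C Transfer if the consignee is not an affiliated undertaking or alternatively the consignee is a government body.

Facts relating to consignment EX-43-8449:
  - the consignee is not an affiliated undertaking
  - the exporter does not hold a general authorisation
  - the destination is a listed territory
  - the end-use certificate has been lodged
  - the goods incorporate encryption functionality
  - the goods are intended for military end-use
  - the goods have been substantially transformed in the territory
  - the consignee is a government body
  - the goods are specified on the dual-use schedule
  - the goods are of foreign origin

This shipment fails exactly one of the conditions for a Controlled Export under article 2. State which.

Eligible Article

Under article 3: the end-use certificate has been lodged? yes; and the consignee is not an affiliated undertaking? yes. So the shipment is a Licensed Item.
Under article 4: the goods are of domestic origin? no; the goods are intended for civil end-use? no; the destination is not a listed territory? no — 0 of 3 hold (need ≥2) → not satisfied.
Under article 9: Licensed Item (article 3)? yes; and Tier IV Item (article 4)? no. So the shipment is not a Senior Good.
Under article 6: the goods incorporate encryption functionality? yes; or the exporter holds a general authorisation? no. So the shipment is a Protected Export.
Under article 8: Senior Good (article 9)? no; and Protected Export (article 6)? yes. So the shipment is not a Regulated Consignment.
Under article 7: the goods are specified on the dual-use schedule? yes; or the goods have been substantially transformed in the territory? yes. So the shipment is a Protected Consignment.
Under article 1: the consignee is not an affiliated undertaking? yes; and the consignee is not a government body? no. So the shipment is not a Registered Shipment.
Under article 5: Protected Consignment (article 7)? yes; and Registered Shipment (article 1)? no. So the shipment is not an Eligible Article.
Under article 2: not a Regulated Consignment (article 8)? yes; and Eligible Article (article 5)? no. So the shipment is not a Controlled Export.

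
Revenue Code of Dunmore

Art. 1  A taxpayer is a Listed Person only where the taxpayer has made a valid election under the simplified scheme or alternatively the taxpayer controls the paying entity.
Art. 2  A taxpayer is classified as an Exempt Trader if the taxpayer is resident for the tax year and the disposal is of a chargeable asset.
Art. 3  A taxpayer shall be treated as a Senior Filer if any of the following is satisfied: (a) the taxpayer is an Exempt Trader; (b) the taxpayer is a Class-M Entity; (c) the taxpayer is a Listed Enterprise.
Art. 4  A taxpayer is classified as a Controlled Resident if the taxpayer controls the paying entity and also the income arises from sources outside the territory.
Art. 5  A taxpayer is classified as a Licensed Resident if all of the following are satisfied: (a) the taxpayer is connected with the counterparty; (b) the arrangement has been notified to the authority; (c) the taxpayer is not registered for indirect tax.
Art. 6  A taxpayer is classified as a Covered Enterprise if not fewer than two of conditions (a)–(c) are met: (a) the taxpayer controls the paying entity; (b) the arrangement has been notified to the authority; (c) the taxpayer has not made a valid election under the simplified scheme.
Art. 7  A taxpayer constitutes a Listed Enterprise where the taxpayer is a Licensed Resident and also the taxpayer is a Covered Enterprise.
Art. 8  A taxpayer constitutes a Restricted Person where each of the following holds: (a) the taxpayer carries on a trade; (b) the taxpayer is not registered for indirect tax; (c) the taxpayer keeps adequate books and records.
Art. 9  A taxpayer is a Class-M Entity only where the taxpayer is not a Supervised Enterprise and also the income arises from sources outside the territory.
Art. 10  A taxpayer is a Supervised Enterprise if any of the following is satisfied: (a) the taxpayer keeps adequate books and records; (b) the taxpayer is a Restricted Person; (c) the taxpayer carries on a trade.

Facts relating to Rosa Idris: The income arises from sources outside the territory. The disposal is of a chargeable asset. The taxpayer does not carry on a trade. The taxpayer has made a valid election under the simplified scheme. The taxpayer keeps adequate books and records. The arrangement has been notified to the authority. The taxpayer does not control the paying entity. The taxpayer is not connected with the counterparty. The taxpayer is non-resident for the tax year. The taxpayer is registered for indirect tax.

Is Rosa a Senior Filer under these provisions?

No

article 2 — Exempt Trader: [the taxpayer is resident for the tax year? no] AND [the disposal is of a chargeable asset? yes] → not satisfied.
article 8 — Restricted Person: [the taxpayer carries on a trade? no] AND [the taxpayer is not registered for indirect tax? no] AND [the taxpayer keeps adequate books and records? yes] → not satisfied.
article 10 — Supervised Enterprise: [the taxpayer keeps adequate books and records? yes] OR [Restricted Person (article 8)? no] OR [the taxpayer carries on a trade? no] → satisfied.
article 9 — Class-M Entity: [not a Supervised Enterprise (article 10)? no] AND [the income arises from sources outside the territory? yes] → not satisfied.
article 5 — Licensed Resident: [the taxpayer is connected with the counterparty? no] AND [the arrangement has been notified to the authority? yes] AND [the taxpayer is not registered for indirect tax? no] → not satisfied.
article 6 — Covered Enterprise: the taxpayer controls the paying entity? no; the arrangement has been notified to the authority? yes; the taxpayer has not made a valid election under the simplified scheme? no — 1 of 3 hold (need ≥2) → not satisfied.
article 7 — Listed Enterprise: [Licensed Resident (article 5)? no] AND [Covered Enterprise (article 6)? no] → not satisfied.
article 3 — Senior Filer: [Exempt Trader (article 2)? no] OR [Class-M Entity (article 9)? no] OR [Listed Enterprise (article 7)? no] → not satisfied.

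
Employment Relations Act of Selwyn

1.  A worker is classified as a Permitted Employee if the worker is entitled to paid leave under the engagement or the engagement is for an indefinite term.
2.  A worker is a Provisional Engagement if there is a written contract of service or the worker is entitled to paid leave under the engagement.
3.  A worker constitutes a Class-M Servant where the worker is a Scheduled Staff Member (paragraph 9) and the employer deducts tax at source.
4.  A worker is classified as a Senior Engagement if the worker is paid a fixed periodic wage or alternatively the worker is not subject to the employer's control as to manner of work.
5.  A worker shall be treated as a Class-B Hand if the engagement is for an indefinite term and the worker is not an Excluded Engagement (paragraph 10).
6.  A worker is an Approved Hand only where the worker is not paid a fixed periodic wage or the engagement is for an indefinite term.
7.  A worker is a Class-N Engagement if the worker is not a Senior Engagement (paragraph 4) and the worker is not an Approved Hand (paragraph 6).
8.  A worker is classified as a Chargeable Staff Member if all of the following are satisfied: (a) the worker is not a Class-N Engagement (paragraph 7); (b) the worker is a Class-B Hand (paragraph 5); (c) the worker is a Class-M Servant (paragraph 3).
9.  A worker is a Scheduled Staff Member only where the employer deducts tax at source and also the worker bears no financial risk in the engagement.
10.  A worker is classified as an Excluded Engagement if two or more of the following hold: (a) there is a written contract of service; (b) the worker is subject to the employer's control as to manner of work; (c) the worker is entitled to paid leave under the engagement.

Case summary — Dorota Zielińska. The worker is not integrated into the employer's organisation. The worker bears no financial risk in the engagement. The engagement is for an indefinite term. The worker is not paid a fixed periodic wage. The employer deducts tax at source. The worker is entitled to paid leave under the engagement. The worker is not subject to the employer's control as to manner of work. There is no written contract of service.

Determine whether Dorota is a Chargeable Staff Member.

paragraph 4 — Senior Engagement: [the worker is paid a fixed periodic wage? no] OR [the worker is not subject to the employer's control as to manner of work? yes] → satisfied.
paragraph 6 — Approved Hand: [the worker is not paid a fixed periodic wage? yes] OR [the engagement is for an indefinite term? yes] → satisfied.
paragraph 7 — Class-N Engagement: [not a Senior Engagement (paragraph 4)? no] AND [not an Approved Hand (paragraph 6)? no] → not satisfied.
paragraph 10 — Excluded Engagement: there is a written contract of service? no; the worker is subject to the employer's control as to manner of work? no; the worker is entitled to paid leave under the engagement? yes — 1 of 3 hold (need ≥2) → not satisfied.
paragraph 5 — Class-B Hand: [the engagement is for an indefinite term? yes] AND [not an Excluded Engagement (paragraph 10)? yes] → satisfied.
paragraph 9 — Scheduled Staff Member: [the employer deducts tax at source? yes] AND [the worker bears no financial risk in the engagement? yes] → satisfied.
paragraph 3 — Class-M Servant: [Scheduled Staff Member (paragraph 9)? yes] AND [the employer deducts tax at source? yes] → satisfied.
paragraph 8 — Chargeable Staff Member: [not a Class-N Engagement (paragraph 7)? yes] AND [Class-B Hand (paragraph 5)? yes] AND [Class-M Servant (paragraph 3)? yes] → satisfied.

Yes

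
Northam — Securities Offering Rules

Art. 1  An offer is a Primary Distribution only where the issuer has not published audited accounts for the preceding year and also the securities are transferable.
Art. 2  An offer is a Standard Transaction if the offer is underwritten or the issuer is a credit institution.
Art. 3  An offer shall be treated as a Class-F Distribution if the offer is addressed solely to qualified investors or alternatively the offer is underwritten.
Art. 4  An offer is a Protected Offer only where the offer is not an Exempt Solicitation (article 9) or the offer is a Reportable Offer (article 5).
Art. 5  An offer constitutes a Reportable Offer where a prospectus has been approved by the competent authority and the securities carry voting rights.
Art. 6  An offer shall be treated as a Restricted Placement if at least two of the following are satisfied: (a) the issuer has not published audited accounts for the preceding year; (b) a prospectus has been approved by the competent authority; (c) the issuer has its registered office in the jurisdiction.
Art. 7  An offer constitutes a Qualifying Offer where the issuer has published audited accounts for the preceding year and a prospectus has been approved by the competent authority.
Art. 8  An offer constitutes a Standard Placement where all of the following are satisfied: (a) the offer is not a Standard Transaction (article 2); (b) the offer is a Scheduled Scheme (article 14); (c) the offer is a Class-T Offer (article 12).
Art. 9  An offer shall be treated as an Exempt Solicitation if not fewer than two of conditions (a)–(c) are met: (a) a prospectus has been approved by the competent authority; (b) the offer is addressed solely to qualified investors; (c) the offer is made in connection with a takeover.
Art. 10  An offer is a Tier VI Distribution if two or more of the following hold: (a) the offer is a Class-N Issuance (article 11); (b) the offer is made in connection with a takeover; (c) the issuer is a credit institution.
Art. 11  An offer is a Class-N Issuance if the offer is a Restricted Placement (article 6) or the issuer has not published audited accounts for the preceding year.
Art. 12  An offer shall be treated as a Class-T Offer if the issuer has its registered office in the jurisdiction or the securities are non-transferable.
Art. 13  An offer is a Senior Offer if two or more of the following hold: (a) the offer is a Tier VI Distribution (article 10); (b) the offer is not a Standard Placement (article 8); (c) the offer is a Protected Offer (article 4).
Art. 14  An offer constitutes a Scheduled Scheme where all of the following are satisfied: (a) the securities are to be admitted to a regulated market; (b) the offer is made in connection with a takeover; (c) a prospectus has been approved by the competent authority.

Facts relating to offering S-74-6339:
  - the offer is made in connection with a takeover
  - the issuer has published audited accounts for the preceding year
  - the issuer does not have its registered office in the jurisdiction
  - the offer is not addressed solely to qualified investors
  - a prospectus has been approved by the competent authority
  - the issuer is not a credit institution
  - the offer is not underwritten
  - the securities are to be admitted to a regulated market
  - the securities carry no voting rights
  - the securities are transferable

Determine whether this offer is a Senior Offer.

No

Under article 6: the issuer has not published audited accounts for the preceding year? no; a prospectus has been approved by the competent authority? yes; the issuer has its registered office in the jurisdiction? no — 1 of 3 hold (need ≥2) → not satisfied.
Under article 11: Restricted Placement (article 6)? no; or the issuer has not published audited accounts for the preceding year? no. So the offer is not a Class-N Issuance.
Under article 10: Class-N Issuance (article 11)? no; the offer is made in connection with a takeover? yes; the issuer is a credit institution? no — 1 of 3 hold (need ≥2) → not satisfied.
Under article 2: the offer is underwritten? no; or the issuer is a credit institution? no. So the offer is not a Standard Transaction.
Under article 14: the securities are to be admitted to a regulated market? yes; and the offer is made in connection with a takeover? yes; and a prospectus has been approved by the competent authority? yes. So the offer is a Scheduled Scheme.
Under article 12: the issuer has its registered office in the jurisdiction? no; or the securities are non-transferable? no. So the offer is not a Class-T Offer.
Under article 8: not a Standard Transaction (article 2)? yes; and Scheduled Scheme (article 14)? yes; and Class-T Offer (article 12)? no. So the offer is not a Standard Placement.
Under article 9: a prospectus has been approved by the competent authority? yes; the offer is addressed solely to qualified investors? no; the offer is made in connection with a takeover? yes — 2 of 3 hold (need ≥2) → satisfied.
Under article 5: a prospectus has been approved by the competent authority? yes; and the securities carry voting rights? no. So the offer is not a Reportable Offer.
Under article 4: not an Exempt Solicitation (article 9)? no; or Reportable Offer (article 5)? no. So the offer is not a Protected Offer.
Under article 13: Tier VI Distribution (article 10)? no; not a Standard Placement (article 8)? yes; Protected Offer (article 4)? no — 1 of 3 hold (need ≥2) → not satisfied.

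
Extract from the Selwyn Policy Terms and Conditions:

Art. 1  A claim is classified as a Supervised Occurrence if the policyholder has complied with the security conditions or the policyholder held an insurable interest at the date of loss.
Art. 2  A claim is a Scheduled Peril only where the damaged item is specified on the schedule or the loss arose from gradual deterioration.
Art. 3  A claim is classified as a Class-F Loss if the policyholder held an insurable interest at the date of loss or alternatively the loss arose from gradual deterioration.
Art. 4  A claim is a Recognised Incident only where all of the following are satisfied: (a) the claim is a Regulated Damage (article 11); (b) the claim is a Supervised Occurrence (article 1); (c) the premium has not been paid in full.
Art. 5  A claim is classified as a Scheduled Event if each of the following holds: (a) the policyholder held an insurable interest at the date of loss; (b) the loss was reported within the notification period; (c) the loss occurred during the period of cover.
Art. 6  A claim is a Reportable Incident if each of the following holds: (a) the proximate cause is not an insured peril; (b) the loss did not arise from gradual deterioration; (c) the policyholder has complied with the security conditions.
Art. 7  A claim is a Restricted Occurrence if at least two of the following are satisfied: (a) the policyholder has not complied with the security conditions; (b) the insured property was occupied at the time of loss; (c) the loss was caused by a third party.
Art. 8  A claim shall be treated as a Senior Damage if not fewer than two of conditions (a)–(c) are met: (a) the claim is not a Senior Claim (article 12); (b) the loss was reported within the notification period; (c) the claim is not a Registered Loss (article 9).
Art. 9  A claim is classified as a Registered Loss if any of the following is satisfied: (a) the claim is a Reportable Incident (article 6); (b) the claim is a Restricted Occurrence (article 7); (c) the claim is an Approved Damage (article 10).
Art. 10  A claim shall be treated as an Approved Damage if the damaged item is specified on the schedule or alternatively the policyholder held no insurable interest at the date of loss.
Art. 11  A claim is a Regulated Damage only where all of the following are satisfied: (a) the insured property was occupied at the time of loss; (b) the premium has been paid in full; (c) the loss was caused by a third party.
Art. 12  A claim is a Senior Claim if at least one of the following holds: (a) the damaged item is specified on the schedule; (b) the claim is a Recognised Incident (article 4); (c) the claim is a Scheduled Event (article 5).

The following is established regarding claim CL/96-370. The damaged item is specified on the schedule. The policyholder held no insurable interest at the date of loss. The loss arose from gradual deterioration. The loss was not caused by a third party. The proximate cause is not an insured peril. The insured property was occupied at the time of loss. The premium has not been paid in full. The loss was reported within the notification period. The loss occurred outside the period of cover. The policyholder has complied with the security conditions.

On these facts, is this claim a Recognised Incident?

article 11 — Regulated Damage: [the insured property was occupied at the time of loss? yes] AND [the premium has been paid in full? no] AND [the loss was caused by a third party? no] → not satisfied.
article 1 — Supervised Occurrence: [the policyholder has complied with the security conditions? yes] OR [the policyholder held an insurable interest at the date of loss? no] → satisfied.
article 4 — Recognised Incident: [Regulated Damage (article 11)? no] AND [Supervised Occurrence (article 1)? yes] AND [the premium has not been paid in full? yes] → not satisfied.

No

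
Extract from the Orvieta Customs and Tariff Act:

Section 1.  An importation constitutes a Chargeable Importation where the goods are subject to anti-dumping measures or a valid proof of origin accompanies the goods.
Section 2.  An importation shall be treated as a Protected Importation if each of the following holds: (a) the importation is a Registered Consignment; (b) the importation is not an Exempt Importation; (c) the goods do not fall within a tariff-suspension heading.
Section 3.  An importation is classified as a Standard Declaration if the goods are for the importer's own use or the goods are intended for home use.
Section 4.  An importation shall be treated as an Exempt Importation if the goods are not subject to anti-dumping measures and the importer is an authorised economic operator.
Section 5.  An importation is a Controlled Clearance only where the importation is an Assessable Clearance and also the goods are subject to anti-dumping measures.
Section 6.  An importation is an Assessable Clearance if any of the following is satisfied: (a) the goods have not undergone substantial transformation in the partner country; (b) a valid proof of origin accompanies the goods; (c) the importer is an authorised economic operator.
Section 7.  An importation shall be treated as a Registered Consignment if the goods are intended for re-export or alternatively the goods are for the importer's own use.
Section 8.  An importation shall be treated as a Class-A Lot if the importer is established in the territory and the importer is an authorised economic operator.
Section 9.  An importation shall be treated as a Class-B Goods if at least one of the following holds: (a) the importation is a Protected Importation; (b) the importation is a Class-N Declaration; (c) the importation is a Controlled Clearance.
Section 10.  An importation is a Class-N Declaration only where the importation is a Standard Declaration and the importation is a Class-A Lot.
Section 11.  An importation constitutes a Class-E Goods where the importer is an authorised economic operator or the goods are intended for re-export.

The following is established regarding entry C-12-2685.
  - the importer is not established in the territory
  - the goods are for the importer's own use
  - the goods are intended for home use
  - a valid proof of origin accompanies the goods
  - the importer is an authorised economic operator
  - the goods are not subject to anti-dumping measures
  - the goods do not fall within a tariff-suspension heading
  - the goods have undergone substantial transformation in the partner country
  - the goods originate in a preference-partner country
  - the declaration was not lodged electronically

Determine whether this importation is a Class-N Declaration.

Under section 3: the goods are for the importer's own use? yes; or the goods are intended for home use? yes. So the importation is a Standard Declaration.
Under section 8: the importer is established in the territory? no; and the importer is an authorised economic operator? yes. So the importation is not a Class-A Lot.
Under section 10: Standard Declaration (section 3)? yes; and Class-A Lot (section 8)? no. So the importation is not a Class-N Declaration.

No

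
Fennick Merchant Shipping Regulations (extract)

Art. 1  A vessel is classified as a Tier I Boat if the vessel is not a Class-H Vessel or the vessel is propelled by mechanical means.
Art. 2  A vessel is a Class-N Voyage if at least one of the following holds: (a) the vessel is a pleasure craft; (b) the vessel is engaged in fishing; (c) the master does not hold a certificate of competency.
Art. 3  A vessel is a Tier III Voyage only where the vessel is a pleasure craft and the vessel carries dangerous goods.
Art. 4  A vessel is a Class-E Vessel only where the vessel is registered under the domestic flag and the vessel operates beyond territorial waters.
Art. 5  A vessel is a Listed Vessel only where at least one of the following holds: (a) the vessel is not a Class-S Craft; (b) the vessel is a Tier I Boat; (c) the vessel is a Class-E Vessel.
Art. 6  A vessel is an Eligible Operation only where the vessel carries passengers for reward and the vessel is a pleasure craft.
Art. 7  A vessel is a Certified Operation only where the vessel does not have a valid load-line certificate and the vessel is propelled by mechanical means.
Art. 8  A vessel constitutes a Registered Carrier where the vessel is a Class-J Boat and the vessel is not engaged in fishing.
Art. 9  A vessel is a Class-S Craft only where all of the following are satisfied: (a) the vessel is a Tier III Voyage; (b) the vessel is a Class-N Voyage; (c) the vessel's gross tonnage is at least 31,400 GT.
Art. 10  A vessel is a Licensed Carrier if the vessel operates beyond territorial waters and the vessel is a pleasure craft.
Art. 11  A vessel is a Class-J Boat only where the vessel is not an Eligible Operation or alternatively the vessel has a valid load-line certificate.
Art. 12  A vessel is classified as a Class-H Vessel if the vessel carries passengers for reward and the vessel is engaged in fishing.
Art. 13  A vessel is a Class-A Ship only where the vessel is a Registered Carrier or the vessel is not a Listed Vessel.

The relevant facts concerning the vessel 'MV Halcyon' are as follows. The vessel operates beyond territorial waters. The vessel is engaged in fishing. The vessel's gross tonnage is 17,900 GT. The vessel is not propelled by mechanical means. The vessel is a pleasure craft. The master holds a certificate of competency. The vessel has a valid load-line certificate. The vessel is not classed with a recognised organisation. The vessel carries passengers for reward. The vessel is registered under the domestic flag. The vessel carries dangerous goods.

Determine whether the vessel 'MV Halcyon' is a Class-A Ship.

article 6 — Eligible Operation: [the vessel carries passengers for reward? yes] AND [the vessel is a pleasure craft? yes] → satisfied.
article 11 — Class-J Boat: [not an Eligible Operation (article 6)? no] OR [the vessel has a valid load-line certificate? yes] → satisfied.
article 8 — Registered Carrier: [Class-J Boat (article 11)? yes] AND [the vessel is not engaged in fishing? no] → not satisfied.
article 3 — Tier III Voyage: [the vessel is a pleasure craft? yes] AND [the vessel carries dangerous goods? yes] → satisfied.
article 2 — Class-N Voyage: [the vessel is a pleasure craft? yes] OR [the vessel is engaged in fishing? yes] OR [the master does not hold a certificate of competency? no] → satisfied.
article 9 — Class-S Craft: [Tier III Voyage (article 3)? yes] AND [Class-N Voyage (article 2)? yes] AND [vessel's gross tonnage: 17,900 GT ≥ 31,400 GT? no] → not satisfied.
article 12 — Class-H Vessel: [the vessel carries passengers for reward? yes] AND [the vessel is engaged in fishing? yes] → satisfied.
article 1 — Tier I Boat: [not a Class-H Vessel (article 12)? no] OR [the vessel is propelled by mechanical means? no] → not satisfied.
article 4 — Class-E Vessel: [the vessel is registered under the domestic flag? yes] AND [the vessel operates beyond territorial waters? yes] → satisfied.
article 5 — Listed Vessel: [not a Class-S Craft (article 9)? yes] OR [Tier I Boat (article 1)? no] OR [Class-E Vessel (article 4)? yes] → satisfied.
article 13 — Class-A Ship: [Registered Carrier (article 8)? no] OR [not a Listed Vessel (article 5)? no] → not satisfied.

No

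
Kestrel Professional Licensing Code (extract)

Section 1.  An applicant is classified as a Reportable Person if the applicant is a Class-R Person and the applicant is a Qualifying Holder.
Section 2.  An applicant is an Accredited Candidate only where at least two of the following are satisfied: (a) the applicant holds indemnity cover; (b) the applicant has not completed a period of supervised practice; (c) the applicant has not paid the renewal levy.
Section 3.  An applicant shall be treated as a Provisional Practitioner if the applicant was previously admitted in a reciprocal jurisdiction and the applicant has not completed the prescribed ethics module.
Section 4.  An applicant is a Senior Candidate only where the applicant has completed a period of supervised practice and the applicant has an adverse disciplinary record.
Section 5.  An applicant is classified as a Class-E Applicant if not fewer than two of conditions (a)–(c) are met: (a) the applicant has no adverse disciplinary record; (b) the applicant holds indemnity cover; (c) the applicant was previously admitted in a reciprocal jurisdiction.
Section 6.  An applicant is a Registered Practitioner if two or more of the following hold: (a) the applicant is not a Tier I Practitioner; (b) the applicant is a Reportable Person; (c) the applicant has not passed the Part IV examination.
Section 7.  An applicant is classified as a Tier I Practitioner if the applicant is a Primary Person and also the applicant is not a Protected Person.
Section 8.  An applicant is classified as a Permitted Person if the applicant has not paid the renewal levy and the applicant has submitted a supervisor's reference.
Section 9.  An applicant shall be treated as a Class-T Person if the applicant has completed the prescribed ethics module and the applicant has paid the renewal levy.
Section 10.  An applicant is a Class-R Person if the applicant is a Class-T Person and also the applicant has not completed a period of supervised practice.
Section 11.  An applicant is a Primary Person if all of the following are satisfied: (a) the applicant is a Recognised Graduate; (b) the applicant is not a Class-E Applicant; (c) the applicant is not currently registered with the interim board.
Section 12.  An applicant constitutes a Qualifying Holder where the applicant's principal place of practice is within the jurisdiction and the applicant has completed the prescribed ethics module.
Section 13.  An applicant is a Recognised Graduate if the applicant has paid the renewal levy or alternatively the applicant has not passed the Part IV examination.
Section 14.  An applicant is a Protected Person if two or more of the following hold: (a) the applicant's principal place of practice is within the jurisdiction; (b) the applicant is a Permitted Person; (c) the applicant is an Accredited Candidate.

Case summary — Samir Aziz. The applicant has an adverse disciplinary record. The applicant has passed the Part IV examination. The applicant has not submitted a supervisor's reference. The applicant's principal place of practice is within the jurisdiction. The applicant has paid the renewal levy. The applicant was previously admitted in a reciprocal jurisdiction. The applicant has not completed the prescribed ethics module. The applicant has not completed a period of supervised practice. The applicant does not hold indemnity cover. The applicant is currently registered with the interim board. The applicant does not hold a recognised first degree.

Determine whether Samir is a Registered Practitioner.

No

section 13 — Recognised Graduate: [the applicant has paid the renewal levy? yes] OR [the applicant has not passed the Part IV examination? no] → satisfied.
section 5 — Class-E Applicant: the applicant has no adverse disciplinary record? no; the applicant holds indemnity cover? no; the applicant was previously admitted in a reciprocal jurisdiction? yes — 1 of 3 hold (need ≥2) → not satisfied.
section 11 — Primary Person: [Recognised Graduate (section 13)? yes] AND [not a Class-E Applicant (section 5)? yes] AND [the applicant is not currently registered with the interim board? no] → not satisfied.
section 8 — Permitted Person: [the applicant has not paid the renewal levy? no] AND [the applicant has submitted a supervisor's reference? no] → not satisfied.
section 2 — Accredited Candidate: the applicant holds indemnity cover? no; the applicant has not completed a period of supervised practice? yes; the applicant has not paid the renewal levy? no — 1 of 3 hold (need ≥2) → not satisfied.
section 14 — Protected Person: the applicant's principal place of practice is within the jurisdiction? yes; Permitted Person (section 8)? no; Accredited Candidate (section 2)? no — 1 of 3 hold (need ≥2) → not satisfied.
section 7 — Tier I Practitioner: [Primary Person (section 11)? no] AND [not a Protected Person (section 14)? yes] → not satisfied.
section 9 — Class-T Person: [the applicant has completed the prescribed ethics module? no] AND [the applicant has paid the renewal levy? yes] → not satisfied.
section 10 — Class-R Person: [Class-T Person (section 9)? no] AND [the applicant has not completed a period of supervised practice? yes] → not satisfied.
section 12 — Qualifying Holder: [the applicant's principal place of practice is within the jurisdiction? yes] AND [the applicant has completed the prescribed ethics module? no] → not satisfied.
section 1 — Reportable Person: [Class-R Person (section 10)? no] AND [Qualifying Holder (section 12)? no] → not satisfied.
section 6 — Registered Practitioner: not a Tier I Practitioner (section 7)? yes; Reportable Person (section 1)? no; the applicant has not passed the Part IV examination? no — 1 of 3 hold (need ≥2) → not satisfied.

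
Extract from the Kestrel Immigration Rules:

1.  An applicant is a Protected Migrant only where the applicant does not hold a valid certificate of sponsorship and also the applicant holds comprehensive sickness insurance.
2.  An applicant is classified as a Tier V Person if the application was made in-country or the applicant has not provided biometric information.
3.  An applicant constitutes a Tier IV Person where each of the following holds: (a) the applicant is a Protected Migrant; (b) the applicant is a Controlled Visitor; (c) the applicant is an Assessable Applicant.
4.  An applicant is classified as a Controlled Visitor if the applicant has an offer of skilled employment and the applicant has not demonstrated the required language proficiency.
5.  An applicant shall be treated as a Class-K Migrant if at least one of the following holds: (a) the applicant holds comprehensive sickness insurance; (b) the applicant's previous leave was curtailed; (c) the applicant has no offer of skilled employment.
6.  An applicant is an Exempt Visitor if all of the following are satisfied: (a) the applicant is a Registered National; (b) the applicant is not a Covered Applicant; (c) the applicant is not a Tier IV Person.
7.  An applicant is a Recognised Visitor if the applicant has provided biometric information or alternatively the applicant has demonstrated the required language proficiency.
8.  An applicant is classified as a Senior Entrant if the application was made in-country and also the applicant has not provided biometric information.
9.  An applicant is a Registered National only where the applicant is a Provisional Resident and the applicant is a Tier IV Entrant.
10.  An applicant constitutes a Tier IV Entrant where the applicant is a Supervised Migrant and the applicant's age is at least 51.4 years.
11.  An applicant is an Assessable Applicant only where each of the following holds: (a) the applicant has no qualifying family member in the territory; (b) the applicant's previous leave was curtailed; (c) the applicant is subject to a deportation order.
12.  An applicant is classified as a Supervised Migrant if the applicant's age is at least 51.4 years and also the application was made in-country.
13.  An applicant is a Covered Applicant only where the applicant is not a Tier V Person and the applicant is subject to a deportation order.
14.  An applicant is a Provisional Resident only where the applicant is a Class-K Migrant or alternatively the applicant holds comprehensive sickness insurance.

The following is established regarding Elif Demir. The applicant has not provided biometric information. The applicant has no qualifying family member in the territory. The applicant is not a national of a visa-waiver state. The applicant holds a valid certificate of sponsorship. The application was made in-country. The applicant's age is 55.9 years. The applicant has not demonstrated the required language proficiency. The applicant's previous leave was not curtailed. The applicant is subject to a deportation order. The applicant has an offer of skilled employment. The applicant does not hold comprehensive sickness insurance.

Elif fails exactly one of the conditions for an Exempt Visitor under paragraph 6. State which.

paragraph 5 — Class-K Migrant: [the applicant holds comprehensive sickness insurance? no] OR [the applicant's previous leave was curtailed? no] OR [the applicant has no offer of skilled employment? no] → not satisfied.
paragraph 14 — Provisional Resident: [Class-K Migrant (paragraph 5)? no] OR [the applicant holds comprehensive sickness insurance? no] → not satisfied.
paragraph 12 — Supervised Migrant: [applicant's age: 55.9 years ≥ 51.4 years? yes] AND [the application was made in-country? yes] → satisfied.
paragraph 10 — Tier IV Entrant: [Supervised Migrant (paragraph 12)? yes] AND [applicant's age: 55.9 years ≥ 51.4 years? yes] → satisfied.
paragraph 9 — Registered National: [Provisional Resident (paragraph 14)? no] AND [Tier IV Entrant (paragraph 10)? yes] → not satisfied.
paragraph 2 — Tier V Person: [the application was made in-country? yes] OR [the applicant has not provided biometric information? yes] → satisfied.
paragraph 13 — Covered Applicant: [not a Tier V Person (paragraph 2)? no] AND [the applicant is subject to a deportation order? yes] → not satisfied.
paragraph 1 — Protected Migrant: [the applicant does not hold a valid certificate of sponsorship? no] AND [the applicant holds comprehensive sickness insurance? no] → not satisfied.
paragraph 4 — Controlled Visitor: [the applicant has an offer of skilled employment? yes] AND [the applicant has not demonstrated the required language proficiency? yes] → satisfied.
paragraph 11 — Assessable Applicant: [the applicant has no qualifying family member in the territory? yes] AND [the applicant's previous leave was curtailed? no] AND [the applicant is subject to a deportation order? yes] → not satisfied.
paragraph 3 — Tier IV Person: [Protected Migrant (paragraph 1)? no] AND [Controlled Visitor (paragraph 4)? yes] AND [Assessable Applicant (paragraph 11)? no] → not satisfied.
paragraph 6 — Exempt Visitor: [Registered National (paragraph 9)? no] AND [not a Covered Applicant (paragraph 13)? yes] AND [not a Tier IV Person (paragraph 3)? yes] → not satisfied.

Registered National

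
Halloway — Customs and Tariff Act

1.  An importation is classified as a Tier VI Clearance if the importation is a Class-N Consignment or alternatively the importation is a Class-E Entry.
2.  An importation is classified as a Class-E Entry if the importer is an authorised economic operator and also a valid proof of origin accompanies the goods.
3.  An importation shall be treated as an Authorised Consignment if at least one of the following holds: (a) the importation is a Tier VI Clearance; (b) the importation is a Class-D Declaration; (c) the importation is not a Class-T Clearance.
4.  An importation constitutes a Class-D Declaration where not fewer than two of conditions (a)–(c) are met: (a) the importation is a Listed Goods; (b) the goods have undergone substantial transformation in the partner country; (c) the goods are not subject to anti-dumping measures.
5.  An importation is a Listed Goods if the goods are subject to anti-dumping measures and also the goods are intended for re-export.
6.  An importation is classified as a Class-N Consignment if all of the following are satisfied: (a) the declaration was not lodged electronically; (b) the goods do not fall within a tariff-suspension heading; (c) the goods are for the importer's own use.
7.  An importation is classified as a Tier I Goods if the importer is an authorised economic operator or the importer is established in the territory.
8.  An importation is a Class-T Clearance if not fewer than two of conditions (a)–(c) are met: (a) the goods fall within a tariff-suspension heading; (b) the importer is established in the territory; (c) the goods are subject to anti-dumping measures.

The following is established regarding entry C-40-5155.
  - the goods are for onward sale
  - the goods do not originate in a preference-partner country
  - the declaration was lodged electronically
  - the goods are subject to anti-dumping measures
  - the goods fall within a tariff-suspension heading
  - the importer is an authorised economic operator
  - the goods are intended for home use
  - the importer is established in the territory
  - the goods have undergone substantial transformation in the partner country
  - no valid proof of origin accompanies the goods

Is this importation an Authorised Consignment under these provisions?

paragraph 6 — Class-N Consignment: [the declaration was not lodged electronically? no] AND [the goods do not fall within a tariff-suspension heading? no] AND [the goods are for the importer's own use? no] → not satisfied.
paragraph 2 — Class-E Entry: [the importer is an authorised economic operator? yes] AND [a valid proof of origin accompanies the goods? no] → not satisfied.
paragraph 1 — Tier VI Clearance: [Class-N Consignment (paragraph 6)? no] OR [Class-E Entry (paragraph 2)? no] → not satisfied.
paragraph 5 — Listed Goods: [the goods are subject to anti-dumping measures? yes] AND [the goods are intended for re-export? no] → not satisfied.
paragraph 4 — Class-D Declaration: Listed Goods (paragraph 5)? no; the goods have undergone substantial transformation in the partner country? yes; the goods are not subject to anti-dumping measures? no — 1 of 3 hold (need ≥2) → not satisfied.
paragraph 8 — Class-T Clearance: the goods fall within a tariff-suspension heading? yes; the importer is established in the territory? yes; the goods are subject to anti-dumping measures? yes — 3 of 3 hold (need ≥2) → satisfied.
paragraph 3 — Authorised Consignment: [Tier VI Clearance (paragraph 1)? no] OR [Class-D Declaration (paragraph 4)? no] OR [not a Class-T Clearance (paragraph 8)? no] → not satisfied.

No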